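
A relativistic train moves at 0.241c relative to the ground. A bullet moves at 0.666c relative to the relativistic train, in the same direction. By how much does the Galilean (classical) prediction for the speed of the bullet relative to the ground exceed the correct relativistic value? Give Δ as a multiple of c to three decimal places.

Δ = 0.125c

Galilean: u_cl = 0.666 + 0.241 = 0.9070.
Relativistic: u_rel = (0.666 + 0.241) / (1 + 0.666·0.241) = 0.9070/1.1605 = 0.7816.
Δ = 0.9070 − 0.7816 = 0.1254.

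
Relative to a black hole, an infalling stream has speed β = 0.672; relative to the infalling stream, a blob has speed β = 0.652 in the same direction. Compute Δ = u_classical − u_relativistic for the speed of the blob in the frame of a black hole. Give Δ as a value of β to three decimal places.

Δ = 0.403

Galilean: u_cl = 0.652 + 0.672 = 1.3240.
Relativistic: u_rel = (0.652 + 0.672) / (1 + 0.652·0.672) = 1.3240/1.4381 = 0.9206.
Δ = 1.3240 − 0.9206 = 0.4034.
(The classical prediction exceeds c; the relativistic result does not.)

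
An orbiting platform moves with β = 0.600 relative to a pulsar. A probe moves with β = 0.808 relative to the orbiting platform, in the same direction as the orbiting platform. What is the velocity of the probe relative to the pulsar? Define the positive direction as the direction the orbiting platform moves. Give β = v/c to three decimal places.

With v = 0.600 and u' = 0.808 (in units of c),
u = (u' + v)/(1 + u'v/c²):
u = (0.808 + 0.600) / (1 + 0.808·0.600) = 1.4080/1.4848 = 0.9483

β = 0.948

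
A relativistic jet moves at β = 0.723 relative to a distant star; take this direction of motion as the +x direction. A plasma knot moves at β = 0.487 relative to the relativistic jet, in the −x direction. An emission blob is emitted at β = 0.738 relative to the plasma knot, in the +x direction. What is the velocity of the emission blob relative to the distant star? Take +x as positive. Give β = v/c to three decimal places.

β = +0.869

Apply u = (u' + v)/(1 + u'v/c²) successively, working outward toward the distant star.
Start: velocity of the relativistic jet relative to the distant star = 0.7230c.
Compose with the plasma knot (u' = -0.487 in the relativistic jet frame): u_1 = (-0.487 + 0.723) / (1 + (-0.487)·0.723) = 0.2360/0.6479 = 0.3643.
Compose with the emission blob (u' = 0.738 in the plasma knot frame): u_2 = (0.738 + 0.364) / (1 + 0.738·0.364) = 1.1023/1.2688 = 0.8687.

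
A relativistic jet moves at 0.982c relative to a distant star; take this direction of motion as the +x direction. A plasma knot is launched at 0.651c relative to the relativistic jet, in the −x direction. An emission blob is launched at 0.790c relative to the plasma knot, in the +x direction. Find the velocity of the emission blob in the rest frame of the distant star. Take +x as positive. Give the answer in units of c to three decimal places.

+0.990c

Apply u = (u' + v)/(1 + u'v/c²) successively, working outward toward the distant star.
Start: velocity of the relativistic jet relative to the distant star = 0.9820c.
Compose with the plasma knot (u' = -0.651 in the relativistic jet frame): u_1 = (-0.651 + 0.982) / (1 + (-0.651)·0.982) = 0.3310/0.3607 = 0.9176.
Compose with the emission blob (u' = 0.790 in the plasma knot frame): u_2 = (0.790 + 0.918) / (1 + 0.790·0.918) = 1.7076/1.7249 = 0.9900.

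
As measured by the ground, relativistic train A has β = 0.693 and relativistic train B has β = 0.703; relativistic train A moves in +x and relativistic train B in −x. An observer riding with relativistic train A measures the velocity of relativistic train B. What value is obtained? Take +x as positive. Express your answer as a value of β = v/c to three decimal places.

β = -0.939

β_A = 0.693, β_B = -0.703.
Transform to A's frame with the inverse velocity-addition law: u' = (u − v)/(1 − uv/c²), taking u = β_B and v = β_A.
u' = (-0.703 − 0.693) / (1 − (0.693)(-0.703)) = -1.3960/1.4872 = -0.9387.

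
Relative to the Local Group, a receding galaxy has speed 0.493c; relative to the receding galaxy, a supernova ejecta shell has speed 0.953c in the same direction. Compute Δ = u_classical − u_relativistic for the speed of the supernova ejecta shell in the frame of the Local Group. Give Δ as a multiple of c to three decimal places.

Galilean: u_cl = 0.953 + 0.493 = 1.4460.
Relativistic: u_rel = (0.953 + 0.493) / (1 + 0.953·0.493) = 1.4460/1.4698 = 0.9838.
Δ = 1.4460 − 0.9838 = 0.4622.
(The classical prediction exceeds c; the relativistic result does not.)

Δ = 0.462c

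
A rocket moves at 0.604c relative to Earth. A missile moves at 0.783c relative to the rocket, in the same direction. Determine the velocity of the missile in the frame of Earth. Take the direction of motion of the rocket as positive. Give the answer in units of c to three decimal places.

With v = 0.604 and u' = 0.783 (in units of c),
u = (u' + v)/(1 + u'v/c²):
u = (0.783 + 0.604) / (1 + 0.783·0.604) = 1.3870/1.4729 = 0.9417

0.942c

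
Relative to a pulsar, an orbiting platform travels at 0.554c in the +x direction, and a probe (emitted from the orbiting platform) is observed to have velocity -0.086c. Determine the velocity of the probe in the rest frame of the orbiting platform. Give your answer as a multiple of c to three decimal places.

Invert the composition law: u' = (u − v)/(1 − uv/c²).
u' = (-0.086 − 0.554) / (1 − (-0.086)(0.554)) = -0.6400/1.0476 = -0.6109.

-0.611c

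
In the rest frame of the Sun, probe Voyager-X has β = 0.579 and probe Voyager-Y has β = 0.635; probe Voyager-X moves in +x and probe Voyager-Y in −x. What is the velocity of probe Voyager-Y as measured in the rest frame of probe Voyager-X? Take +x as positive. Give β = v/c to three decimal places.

β = -0.888

β_A = 0.579, β_B = -0.635.
Transform to A's frame with the inverse velocity-addition law: u' = (u − v)/(1 − uv/c²), taking u = β_B and v = β_A.
u' = (-0.635 − 0.579) / (1 − (0.579)(-0.635)) = -1.2140/1.3677 = -0.8876.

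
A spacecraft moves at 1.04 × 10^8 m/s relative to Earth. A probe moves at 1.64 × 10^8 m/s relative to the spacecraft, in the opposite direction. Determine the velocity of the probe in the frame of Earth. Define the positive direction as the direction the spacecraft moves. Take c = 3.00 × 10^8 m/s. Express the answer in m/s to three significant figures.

In units of c (dividing by 3.00 × 10^8 m/s): v = 0.347, u' = -0.547.
u = (u' + v)/(1 + u'v/c²):
u = (-0.547 + 0.347) / (1 + (-0.547)·0.347) = -0.2000/0.8105 = -0.2468
Converting back: u = -0.2468 × 3.00 × 10^8 m/s.

-7.40 × 10^7 m/s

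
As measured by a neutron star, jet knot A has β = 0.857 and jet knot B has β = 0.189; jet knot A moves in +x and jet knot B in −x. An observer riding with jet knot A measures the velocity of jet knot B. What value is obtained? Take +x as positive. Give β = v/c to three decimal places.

β_A = 0.857, β_B = -0.189.
Transform to A's frame with the inverse velocity-addition law: u' = (u − v)/(1 − uv/c²), taking u = β_B and v = β_A.
u' = (-0.189 − 0.857) / (1 − (0.857)(-0.189)) = -1.0460/1.1620 = -0.9002.

β = -0.900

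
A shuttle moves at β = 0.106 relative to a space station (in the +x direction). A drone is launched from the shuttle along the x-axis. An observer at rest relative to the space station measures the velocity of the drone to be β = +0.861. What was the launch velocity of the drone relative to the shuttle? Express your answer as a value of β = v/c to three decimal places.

Invert the composition law: u' = (u − v)/(1 − uv/c²).
u' = (0.861 − 0.106) / (1 − (0.861)(0.106)) = 0.7550/0.9087 = 0.8308.

β = +0.831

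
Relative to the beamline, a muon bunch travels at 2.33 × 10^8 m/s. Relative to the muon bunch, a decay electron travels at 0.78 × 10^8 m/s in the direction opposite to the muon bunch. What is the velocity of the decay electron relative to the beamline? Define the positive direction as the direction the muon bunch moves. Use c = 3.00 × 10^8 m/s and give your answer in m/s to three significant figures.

In units of c (dividing by 3.00 × 10^8 m/s): v = 0.777, u' = -0.260.
u = (u' + v)/(1 + u'v/c²):
u = (-0.260 + 0.777) / (1 + (-0.260)·0.777) = 0.5167/0.7981 = 0.6474
Converting back: u = 0.6474 × 3.00 × 10^8 m/s.

+1.94 × 10^8 m/s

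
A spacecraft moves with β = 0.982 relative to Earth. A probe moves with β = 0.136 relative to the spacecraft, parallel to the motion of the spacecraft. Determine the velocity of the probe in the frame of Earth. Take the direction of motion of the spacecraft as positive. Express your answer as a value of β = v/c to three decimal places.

With v = 0.982 and u' = 0.136 (in units of c),
u = (u' + v)/(1 + u'v/c²):
u = (0.136 + 0.982) / (1 + 0.136·0.982) = 1.1180/1.1336 = 0.9863

β = 0.986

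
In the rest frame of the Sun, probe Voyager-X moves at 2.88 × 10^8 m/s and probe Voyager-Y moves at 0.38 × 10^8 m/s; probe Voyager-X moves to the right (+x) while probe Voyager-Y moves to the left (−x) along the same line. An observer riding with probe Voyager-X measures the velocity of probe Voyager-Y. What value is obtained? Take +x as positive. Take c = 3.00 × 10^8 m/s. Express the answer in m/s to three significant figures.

-2.91 × 10^8 m/s

β_A = 0.960, β_B = -0.127 (dividing each by c = 3.00 × 10^8 m/s).
Transform to A's frame with the inverse velocity-addition law: u' = (u − v)/(1 − uv/c²), taking u = β_B and v = β_A.
u' = (-0.127 − 0.960) / (1 − (0.960)(-0.127)) = -1.0867/1.1216 = -0.9689.
u' = -0.9689 × 3.00 × 10^8 m/s.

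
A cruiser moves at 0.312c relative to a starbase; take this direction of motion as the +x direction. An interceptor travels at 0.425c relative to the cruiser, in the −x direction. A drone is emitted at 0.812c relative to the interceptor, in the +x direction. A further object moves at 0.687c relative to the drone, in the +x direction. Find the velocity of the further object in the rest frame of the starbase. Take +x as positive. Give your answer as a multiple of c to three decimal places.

Apply u = (u' + v)/(1 + u'v/c²) successively, working outward toward the starbase.
Start: velocity of the cruiser relative to the starbase = 0.3120c.
Compose with the interceptor (u' = -0.425 in the cruiser frame): u_1 = (-0.425 + 0.312) / (1 + (-0.425)·0.312) = -0.1130/0.8674 = -0.1303.
Compose with the drone (u' = 0.812 in the interceptor frame): u_2 = (0.812 + (-0.130)) / (1 + 0.812·(-0.130)) = 0.6817/0.8942 = 0.7624.
Compose with the further object (u' = 0.687 in the drone frame): u_3 = (0.687 + 0.762) / (1 + 0.687·0.762) = 1.4494/1.5237 = 0.9512.

+0.951c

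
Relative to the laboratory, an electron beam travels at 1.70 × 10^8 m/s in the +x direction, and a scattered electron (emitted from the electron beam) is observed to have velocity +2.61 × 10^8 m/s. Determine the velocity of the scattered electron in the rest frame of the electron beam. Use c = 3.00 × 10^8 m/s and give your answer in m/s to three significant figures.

+1.79 × 10^8 m/s

v = 0.567c, u = 0.870c.
Invert the composition law: u' = (u − v)/(1 − uv/c²).
u' = (0.870 − 0.567) / (1 − (0.870)(0.567)) = 0.3033/0.5070 = 0.5983.
u' = 0.5983 × 3.00 × 10^8 m/s.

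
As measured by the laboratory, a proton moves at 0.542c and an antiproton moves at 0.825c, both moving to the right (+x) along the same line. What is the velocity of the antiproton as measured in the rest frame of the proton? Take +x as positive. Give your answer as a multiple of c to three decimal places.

+0.512c

β_A = 0.542, β_B = 0.825.
Transform to A's frame with the inverse velocity-addition law: u' = (u − v)/(1 − uv/c²), taking u = β_B and v = β_A.
u' = (0.825 − 0.542) / (1 − (0.542)(0.825)) = 0.2830/0.5528 = 0.5119.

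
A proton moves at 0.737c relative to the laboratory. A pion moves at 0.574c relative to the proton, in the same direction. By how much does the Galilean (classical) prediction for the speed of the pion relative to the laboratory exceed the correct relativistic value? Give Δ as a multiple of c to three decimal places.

Galilean: u_cl = 0.574 + 0.737 = 1.3110.
Relativistic: u_rel = (0.574 + 0.737) / (1 + 0.574·0.737) = 1.3110/1.4230 = 0.9213.
Δ = 1.3110 − 0.9213 = 0.3897.
(The classical prediction exceeds c; the relativistic result does not.)

Δ = 0.390c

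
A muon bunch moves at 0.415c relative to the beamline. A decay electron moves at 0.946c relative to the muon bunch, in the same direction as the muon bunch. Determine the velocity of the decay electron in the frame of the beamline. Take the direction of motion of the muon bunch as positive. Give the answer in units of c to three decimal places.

With v = 0.415 and u' = 0.946 (in units of c),
u = (u' + v)/(1 + u'v/c²):
u = (0.946 + 0.415) / (1 + 0.946·0.415) = 1.3610/1.3926 = 0.9773

0.977c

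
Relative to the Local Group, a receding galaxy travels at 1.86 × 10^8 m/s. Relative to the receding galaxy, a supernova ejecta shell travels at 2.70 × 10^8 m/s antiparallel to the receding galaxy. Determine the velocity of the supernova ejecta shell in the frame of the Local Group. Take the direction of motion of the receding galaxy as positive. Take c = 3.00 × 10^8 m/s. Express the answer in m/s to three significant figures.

-1.90 × 10^8 m/s

In units of c (dividing by 3.00 × 10^8 m/s): v = 0.620, u' = -0.900.
u = (u' + v)/(1 + u'v/c²):
u = (-0.900 + 0.620) / (1 + (-0.900)·0.620) = -0.2800/0.4420 = -0.6335
(Galilean addition would give -0.280c.)
Converting back: u = -0.6335 × 3.00 × 10^8 m/s.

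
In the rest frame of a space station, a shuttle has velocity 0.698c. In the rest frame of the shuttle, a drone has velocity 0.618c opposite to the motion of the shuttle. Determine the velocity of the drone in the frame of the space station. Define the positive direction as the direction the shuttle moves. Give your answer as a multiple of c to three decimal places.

With v = 0.698 and u' = -0.618 (in units of c),
u = (u' + v)/(1 + u'v/c²):
u = (-0.618 + 0.698) / (1 + (-0.618)·0.698) = 0.0800/0.5686 = 0.1407

+0.141c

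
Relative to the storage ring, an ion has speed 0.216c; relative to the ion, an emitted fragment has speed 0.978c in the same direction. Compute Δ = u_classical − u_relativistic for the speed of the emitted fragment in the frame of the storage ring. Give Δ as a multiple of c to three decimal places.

Δ = 0.208c

Galilean: u_cl = 0.978 + 0.216 = 1.1940.
Relativistic: u_rel = (0.978 + 0.216) / (1 + 0.978·0.216) = 1.1940/1.2112 = 0.9858.
Δ = 1.1940 − 0.9858 = 0.2082.
(The classical prediction exceeds c; the relativistic result does not.)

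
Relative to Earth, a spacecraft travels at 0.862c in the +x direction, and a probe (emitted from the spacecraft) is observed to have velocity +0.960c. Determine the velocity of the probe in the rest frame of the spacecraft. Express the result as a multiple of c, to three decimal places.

+0.568c

Invert the composition law: u' = (u − v)/(1 − uv/c²).
u' = (0.960 − 0.862) / (1 − (0.960)(0.862)) = 0.0980/0.1725 = 0.5682.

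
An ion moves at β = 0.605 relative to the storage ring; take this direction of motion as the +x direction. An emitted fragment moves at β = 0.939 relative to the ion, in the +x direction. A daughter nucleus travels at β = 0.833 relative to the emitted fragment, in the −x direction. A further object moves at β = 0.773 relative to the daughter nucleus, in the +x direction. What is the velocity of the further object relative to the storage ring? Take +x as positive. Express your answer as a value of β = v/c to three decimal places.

Apply u = (u' + v)/(1 + u'v/c²) successively, working outward toward the storage ring.
Start: velocity of the ion relative to the storage ring = 0.6050c.
Compose with the emitted fragment (u' = 0.939 in the ion frame): u_1 = (0.939 + 0.605) / (1 + 0.939·0.605) = 1.5440/1.5681 = 0.9846.
Compose with the daughter nucleus (u' = -0.833 in the emitted fragment frame): u_2 = (-0.833 + 0.985) / (1 + (-0.833)·0.985) = 0.1516/0.1798 = 0.8434.
Compose with the further object (u' = 0.773 in the daughter nucleus frame): u_3 = (0.773 + 0.843) / (1 + 0.773·0.843) = 1.6164/1.6519 = 0.9785.

β = +0.978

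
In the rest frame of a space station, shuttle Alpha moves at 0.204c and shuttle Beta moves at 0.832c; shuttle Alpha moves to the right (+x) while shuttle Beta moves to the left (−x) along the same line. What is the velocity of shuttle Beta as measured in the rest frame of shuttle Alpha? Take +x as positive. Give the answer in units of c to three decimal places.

β_A = 0.204, β_B = -0.832.
Transform to A's frame with the inverse velocity-addition law: u' = (u − v)/(1 − uv/c²), taking u = β_B and v = β_A.
u' = (-0.832 − 0.204) / (1 − (0.204)(-0.832)) = -1.0360/1.1697 = -0.8857.

-0.886c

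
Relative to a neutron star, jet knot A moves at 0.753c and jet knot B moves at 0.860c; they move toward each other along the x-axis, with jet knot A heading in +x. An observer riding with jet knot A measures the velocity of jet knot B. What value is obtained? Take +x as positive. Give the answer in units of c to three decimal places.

-0.979c

β_A = 0.753, β_B = -0.860.
Transform to A's frame with the inverse velocity-addition law: u' = (u − v)/(1 − uv/c²), taking u = β_B and v = β_A.
u' = (-0.860 − 0.753) / (1 − (0.753)(-0.860)) = -1.6130/1.6476 = -0.9790.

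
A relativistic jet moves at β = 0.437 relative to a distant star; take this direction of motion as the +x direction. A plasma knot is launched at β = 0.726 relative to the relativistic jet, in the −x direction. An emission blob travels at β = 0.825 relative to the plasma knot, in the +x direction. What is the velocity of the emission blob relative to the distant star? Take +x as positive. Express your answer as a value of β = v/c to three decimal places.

Apply u = (u' + v)/(1 + u'v/c²) successively, working outward toward the distant star.
Start: velocity of the relativistic jet relative to the distant star = 0.4370c.
Compose with the plasma knot (u' = -0.726 in the relativistic jet frame): u_1 = (-0.726 + 0.437) / (1 + (-0.726)·0.437) = -0.2890/0.6827 = -0.4233.
Compose with the emission blob (u' = 0.825 in the plasma knot frame): u_2 = (0.825 + (-0.423)) / (1 + 0.825·(-0.423)) = 0.4017/0.6508 = 0.6173.

β = +0.617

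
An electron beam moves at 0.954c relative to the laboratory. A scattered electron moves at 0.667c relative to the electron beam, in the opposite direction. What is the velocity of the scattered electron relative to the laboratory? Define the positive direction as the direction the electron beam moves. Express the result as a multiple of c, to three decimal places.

With v = 0.954 and u' = -0.667 (in units of c),
u = (u' + v)/(1 + u'v/c²):
u = (-0.667 + 0.954) / (1 + (-0.667)·0.954) = 0.2870/0.3637 = 0.7892

+0.789c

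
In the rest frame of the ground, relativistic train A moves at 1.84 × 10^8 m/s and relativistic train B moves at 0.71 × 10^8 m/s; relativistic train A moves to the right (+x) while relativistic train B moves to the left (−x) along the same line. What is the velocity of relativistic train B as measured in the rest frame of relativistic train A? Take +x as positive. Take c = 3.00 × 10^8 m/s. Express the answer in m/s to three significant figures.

β_A = 0.613, β_B = -0.237 (dividing each by c = 3.00 × 10^8 m/s).
Transform to A's frame with the inverse velocity-addition law: u' = (u − v)/(1 − uv/c²), taking u = β_B and v = β_A.
u' = (-0.237 − 0.613) / (1 − (0.613)(-0.237)) = -0.8500/1.1452 = -0.7423.
u' = -0.7423 × 3.00 × 10^8 m/s.

-2.23 × 10^8 m/s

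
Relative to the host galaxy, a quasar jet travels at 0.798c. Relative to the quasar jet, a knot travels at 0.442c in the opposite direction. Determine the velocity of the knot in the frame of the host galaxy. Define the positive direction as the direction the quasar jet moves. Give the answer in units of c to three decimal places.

With v = 0.798 and u' = -0.442 (in units of c),
u = (u' + v)/(1 + u'v/c²):
u = (-0.442 + 0.798) / (1 + (-0.442)·0.798) = 0.3560/0.6473 = 0.5500

+0.550c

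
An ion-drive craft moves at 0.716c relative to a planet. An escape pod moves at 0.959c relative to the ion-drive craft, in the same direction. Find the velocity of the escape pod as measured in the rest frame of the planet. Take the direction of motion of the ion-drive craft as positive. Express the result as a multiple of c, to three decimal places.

0.993c

With v = 0.716 and u' = 0.959 (in units of c),
u = (u' + v)/(1 + u'v/c²):
u = (0.959 + 0.716) / (1 + 0.959·0.716) = 1.6750/1.6866 = 0.9931
(Galilean addition would give +1.675c, exceeding c.)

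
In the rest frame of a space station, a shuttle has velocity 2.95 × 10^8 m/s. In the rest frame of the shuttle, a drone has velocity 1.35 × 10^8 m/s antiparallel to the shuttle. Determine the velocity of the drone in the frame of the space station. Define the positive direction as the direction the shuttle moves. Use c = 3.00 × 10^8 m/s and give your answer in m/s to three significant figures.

+2.87 × 10^8 m/s

In units of c (dividing by 3.00 × 10^8 m/s): v = 0.983, u' = -0.450.
u = (u' + v)/(1 + u'v/c²):
u = (-0.450 + 0.983) / (1 + (-0.450)·0.983) = 0.5333/0.5575 = 0.9567
(Galilean addition would give +0.533c.)
Converting back: u = 0.9567 × 3.00 × 10^8 m/s.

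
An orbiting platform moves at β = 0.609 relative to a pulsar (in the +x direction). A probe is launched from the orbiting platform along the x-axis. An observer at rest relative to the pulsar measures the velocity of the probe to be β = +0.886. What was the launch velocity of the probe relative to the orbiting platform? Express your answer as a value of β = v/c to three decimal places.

Invert the composition law: u' = (u − v)/(1 − uv/c²).
u' = (0.886 − 0.609) / (1 − (0.886)(0.609)) = 0.2770/0.4604 = 0.6016.

β = +0.602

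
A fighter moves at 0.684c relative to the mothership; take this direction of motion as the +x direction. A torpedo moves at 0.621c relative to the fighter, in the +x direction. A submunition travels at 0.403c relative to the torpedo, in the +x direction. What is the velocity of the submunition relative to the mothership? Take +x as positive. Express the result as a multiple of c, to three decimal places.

Apply u = (u' + v)/(1 + u'v/c²) successively, working outward toward the mothership.
Start: velocity of the fighter relative to the mothership = 0.6840c.
Compose with the torpedo (u' = 0.621 in the fighter frame): u_1 = (0.621 + 0.684) / (1 + 0.621·0.684) = 1.3050/1.4248 = 0.9159.
Compose with the submunition (u' = 0.403 in the torpedo frame): u_2 = (0.403 + 0.916) / (1 + 0.403·0.916) = 1.3189/1.3691 = 0.9633.

0.963c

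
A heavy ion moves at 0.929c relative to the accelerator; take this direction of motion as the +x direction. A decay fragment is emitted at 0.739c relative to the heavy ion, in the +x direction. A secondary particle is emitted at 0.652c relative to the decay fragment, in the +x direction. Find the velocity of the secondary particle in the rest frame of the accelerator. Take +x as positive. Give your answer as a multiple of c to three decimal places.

0.998c

Apply u = (u' + v)/(1 + u'v/c²) successively, working outward toward the accelerator.
Start: velocity of the heavy ion relative to the accelerator = 0.9290c.
Compose with the decay fragment (u' = 0.739 in the heavy ion frame): u_1 = (0.739 + 0.929) / (1 + 0.739·0.929) = 1.6680/1.6865 = 0.9890.
Compose with the secondary particle (u' = 0.652 in the decay fragment frame): u_2 = (0.652 + 0.989) / (1 + 0.652·0.989) = 1.6410/1.6448 = 0.9977.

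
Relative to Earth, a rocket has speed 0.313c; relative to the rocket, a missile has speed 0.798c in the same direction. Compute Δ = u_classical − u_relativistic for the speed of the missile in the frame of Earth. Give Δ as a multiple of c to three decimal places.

Δ = 0.222c

Galilean: u_cl = 0.798 + 0.313 = 1.1110.
Relativistic: u_rel = (0.798 + 0.313) / (1 + 0.798·0.313) = 1.1110/1.2498 = 0.8890.
Δ = 1.1110 − 0.8890 = 0.2220.
(The classical prediction exceeds c; the relativistic result does not.)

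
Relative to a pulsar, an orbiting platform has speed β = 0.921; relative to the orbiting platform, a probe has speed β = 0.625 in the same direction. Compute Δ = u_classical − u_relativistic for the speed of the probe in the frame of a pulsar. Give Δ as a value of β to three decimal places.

Δ = 0.565

Galilean: u_cl = 0.625 + 0.921 = 1.5460.
Relativistic: u_rel = (0.625 + 0.921) / (1 + 0.625·0.921) = 1.5460/1.5756 = 0.9812.
Δ = 1.5460 − 0.9812 = 0.5648.
(The classical prediction exceeds c; the relativistic result does not.)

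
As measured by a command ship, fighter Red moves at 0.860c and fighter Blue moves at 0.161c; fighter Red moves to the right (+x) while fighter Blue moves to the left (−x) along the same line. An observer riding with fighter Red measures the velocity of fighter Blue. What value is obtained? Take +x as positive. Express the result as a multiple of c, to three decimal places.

-0.897c

β_A = 0.860, β_B = -0.161.
Transform to A's frame with the inverse velocity-addition law: u' = (u − v)/(1 − uv/c²), taking u = β_B and v = β_A.
u' = (-0.161 − 0.860) / (1 − (0.860)(-0.161)) = -1.0210/1.1385 = -0.8968.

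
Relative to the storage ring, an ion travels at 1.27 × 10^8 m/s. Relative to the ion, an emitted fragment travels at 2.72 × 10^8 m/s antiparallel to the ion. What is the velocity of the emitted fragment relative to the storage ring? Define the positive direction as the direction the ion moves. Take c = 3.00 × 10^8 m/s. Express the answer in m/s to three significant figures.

In units of c (dividing by 3.00 × 10^8 m/s): v = 0.423, u' = -0.907.
u = (u' + v)/(1 + u'v/c²):
u = (-0.907 + 0.423) / (1 + (-0.907)·0.423) = -0.4833/0.6162 = -0.7844
Converting back: u = -0.7844 × 3.00 × 10^8 m/s.

-2.35 × 10^8 m/s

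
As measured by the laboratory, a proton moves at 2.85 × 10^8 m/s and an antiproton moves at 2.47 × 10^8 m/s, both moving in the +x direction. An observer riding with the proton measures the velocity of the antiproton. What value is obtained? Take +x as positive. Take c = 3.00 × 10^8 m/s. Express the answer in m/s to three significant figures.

-1.74 × 10^8 m/s

β_A = 0.950, β_B = 0.823 (dividing each by c = 3.00 × 10^8 m/s).
Transform to A's frame with the inverse velocity-addition law: u' = (u − v)/(1 − uv/c²), taking u = β_B and v = β_A.
u' = (0.823 − 0.950) / (1 − (0.950)(0.823)) = -0.1267/0.2178 = -0.5815.
u' = -0.5815 × 3.00 × 10^8 m/s.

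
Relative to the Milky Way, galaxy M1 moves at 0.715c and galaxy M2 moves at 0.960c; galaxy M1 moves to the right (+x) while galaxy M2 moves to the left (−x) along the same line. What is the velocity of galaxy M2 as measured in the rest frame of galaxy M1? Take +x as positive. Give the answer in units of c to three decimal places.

β_A = 0.715, β_B = -0.960.
Transform to A's frame with the inverse velocity-addition law: u' = (u − v)/(1 − uv/c²), taking u = β_B and v = β_A.
u' = (-0.960 − 0.715) / (1 − (0.715)(-0.960)) = -1.6750/1.6864 = -0.9932.

-0.993c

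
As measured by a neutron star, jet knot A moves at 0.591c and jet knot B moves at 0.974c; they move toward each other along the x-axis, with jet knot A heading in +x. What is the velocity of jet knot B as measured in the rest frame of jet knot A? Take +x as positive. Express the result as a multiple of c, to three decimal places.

-0.993c

β_A = 0.591, β_B = -0.974.
Transform to A's frame with the inverse velocity-addition law: u' = (u − v)/(1 − uv/c²), taking u = β_B and v = β_A.
u' = (-0.974 − 0.591) / (1 − (0.591)(-0.974)) = -1.5650/1.5756 = -0.9933.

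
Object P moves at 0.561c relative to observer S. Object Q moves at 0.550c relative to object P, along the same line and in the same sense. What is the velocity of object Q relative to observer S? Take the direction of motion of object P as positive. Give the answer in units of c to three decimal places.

0.849c

With v = 0.561 and u' = 0.550 (in units of c),
u = (u' + v)/(1 + u'v/c²):
u = (0.550 + 0.561) / (1 + 0.550·0.561) = 1.1110/1.3086 = 0.8490
(Galilean addition would give +1.111c, exceeding c.)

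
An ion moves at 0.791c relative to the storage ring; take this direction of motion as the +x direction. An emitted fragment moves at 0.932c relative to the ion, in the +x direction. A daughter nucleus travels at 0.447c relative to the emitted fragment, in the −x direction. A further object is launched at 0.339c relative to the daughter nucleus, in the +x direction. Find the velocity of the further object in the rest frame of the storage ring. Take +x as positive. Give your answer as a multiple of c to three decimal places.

+0.989c

Apply u = (u' + v)/(1 + u'v/c²) successively, working outward toward the storage ring.
Start: velocity of the ion relative to the storage ring = 0.7910c.
Compose with the emitted fragment (u' = 0.932 in the ion frame): u_1 = (0.932 + 0.791) / (1 + 0.932·0.791) = 1.7230/1.7372 = 0.9918.
Compose with the daughter nucleus (u' = -0.447 in the emitted fragment frame): u_2 = (-0.447 + 0.992) / (1 + (-0.447)·0.992) = 0.5448/0.5567 = 0.9787.
Compose with the further object (u' = 0.339 in the daughter nucleus frame): u_3 = (0.339 + 0.979) / (1 + 0.339·0.979) = 1.3177/1.3318 = 0.9894.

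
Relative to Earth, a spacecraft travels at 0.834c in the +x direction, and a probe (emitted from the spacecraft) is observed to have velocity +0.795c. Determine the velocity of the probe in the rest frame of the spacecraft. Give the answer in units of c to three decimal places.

-0.116c

Invert the composition law: u' = (u − v)/(1 − uv/c²).
u' = (0.795 − 0.834) / (1 − (0.795)(0.834)) = -0.0390/0.3370 = -0.1157.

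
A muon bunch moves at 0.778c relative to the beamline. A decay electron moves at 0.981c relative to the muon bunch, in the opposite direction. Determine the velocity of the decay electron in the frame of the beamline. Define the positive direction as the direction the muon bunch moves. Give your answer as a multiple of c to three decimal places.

-0.857c

With v = 0.778 and u' = -0.981 (in units of c),
u = (u' + v)/(1 + u'v/c²):
u = (-0.981 + 0.778) / (1 + (-0.981)·0.778) = -0.2030/0.2368 = -0.8573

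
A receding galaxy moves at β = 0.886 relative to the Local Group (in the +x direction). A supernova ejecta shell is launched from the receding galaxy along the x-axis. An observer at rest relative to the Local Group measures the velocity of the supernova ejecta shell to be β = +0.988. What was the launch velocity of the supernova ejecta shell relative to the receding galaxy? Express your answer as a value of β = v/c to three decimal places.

Invert the composition law: u' = (u − v)/(1 − uv/c²).
u' = (0.988 − 0.886) / (1 − (0.988)(0.886)) = 0.1020/0.1246 = 0.8184.

β = +0.818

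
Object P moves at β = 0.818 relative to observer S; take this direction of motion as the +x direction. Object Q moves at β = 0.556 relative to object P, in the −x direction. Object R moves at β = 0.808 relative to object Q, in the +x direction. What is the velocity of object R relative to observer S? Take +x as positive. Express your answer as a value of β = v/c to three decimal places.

Apply u = (u' + v)/(1 + u'v/c²) successively, working outward toward observer S.
Start: velocity of object P relative to observer S = 0.8180c.
Compose with object Q (u' = -0.556 in object P frame): u_1 = (-0.556 + 0.818) / (1 + (-0.556)·0.818) = 0.2620/0.5452 = 0.4806.
Compose with object R (u' = 0.808 in object Q frame): u_2 = (0.808 + 0.481) / (1 + 0.808·0.481) = 1.2886/1.3883 = 0.9282.

β = +0.928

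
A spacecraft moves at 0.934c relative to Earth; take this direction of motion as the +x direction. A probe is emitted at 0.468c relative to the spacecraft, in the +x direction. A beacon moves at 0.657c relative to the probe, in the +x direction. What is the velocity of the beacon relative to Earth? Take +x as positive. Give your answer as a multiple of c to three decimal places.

Apply u = (u' + v)/(1 + u'v/c²) successively, working outward toward Earth.
Start: velocity of the spacecraft relative to Earth = 0.9340c.
Compose with the probe (u' = 0.468 in the spacecraft frame): u_1 = (0.468 + 0.934) / (1 + 0.468·0.934) = 1.4020/1.4371 = 0.9756.
Compose with the beacon (u' = 0.657 in the probe frame): u_2 = (0.657 + 0.976) / (1 + 0.657·0.976) = 1.6326/1.6409 = 0.9949.

0.995c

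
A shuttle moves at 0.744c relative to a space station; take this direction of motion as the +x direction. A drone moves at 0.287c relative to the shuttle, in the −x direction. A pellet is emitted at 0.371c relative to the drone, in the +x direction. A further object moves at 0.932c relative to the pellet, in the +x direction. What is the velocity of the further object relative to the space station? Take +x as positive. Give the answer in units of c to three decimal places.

+0.991c

Apply u = (u' + v)/(1 + u'v/c²) successively, working outward toward the space station.
Start: velocity of the shuttle relative to the space station = 0.7440c.
Compose with the drone (u' = -0.287 in the shuttle frame): u_1 = (-0.287 + 0.744) / (1 + (-0.287)·0.744) = 0.4570/0.7865 = 0.5811.
Compose with the pellet (u' = 0.371 in the drone frame): u_2 = (0.371 + 0.581) / (1 + 0.371·0.581) = 0.9521/1.2156 = 0.7832.
Compose with the further object (u' = 0.932 in the pellet frame): u_3 = (0.932 + 0.783) / (1 + 0.932·0.783) = 1.7152/1.7300 = 0.9915.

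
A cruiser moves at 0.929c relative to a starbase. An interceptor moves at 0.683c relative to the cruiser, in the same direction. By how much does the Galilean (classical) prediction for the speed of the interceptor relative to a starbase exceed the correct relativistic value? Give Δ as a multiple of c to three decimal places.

Δ = 0.626c

Galilean: u_cl = 0.683 + 0.929 = 1.6120.
Relativistic: u_rel = (0.683 + 0.929) / (1 + 0.683·0.929) = 1.6120/1.6345 = 0.9862.
Δ = 1.6120 − 0.9862 = 0.6258.
(The classical prediction exceeds c; the relativistic result does not.)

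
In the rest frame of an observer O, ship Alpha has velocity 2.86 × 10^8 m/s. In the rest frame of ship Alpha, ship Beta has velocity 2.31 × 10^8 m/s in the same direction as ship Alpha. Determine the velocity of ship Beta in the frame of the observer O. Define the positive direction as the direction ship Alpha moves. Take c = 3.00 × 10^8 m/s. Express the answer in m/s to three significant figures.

In units of c (dividing by 3.00 × 10^8 m/s): v = 0.953, u' = 0.770.
u = (u' + v)/(1 + u'v/c²):
u = (0.770 + 0.953) / (1 + 0.770·0.953) = 1.7233/1.7341 = 0.9938
(Galilean addition would give +1.723c, exceeding c.)
Converting back: u = 0.9938 × 3.00 × 10^8 m/s.

2.98 × 10^8 m/s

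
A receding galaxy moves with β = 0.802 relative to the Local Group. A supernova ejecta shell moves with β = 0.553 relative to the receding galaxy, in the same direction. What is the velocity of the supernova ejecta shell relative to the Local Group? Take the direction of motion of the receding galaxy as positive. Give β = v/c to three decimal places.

With v = 0.802 and u' = 0.553 (in units of c),
u = (u' + v)/(1 + u'v/c²):
u = (0.553 + 0.802) / (1 + 0.553·0.802) = 1.3550/1.4435 = 0.9387

β = 0.939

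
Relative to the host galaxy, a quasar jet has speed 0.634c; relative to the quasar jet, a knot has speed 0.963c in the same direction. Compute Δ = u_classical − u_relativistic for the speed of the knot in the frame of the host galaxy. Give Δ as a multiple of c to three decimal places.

Δ = 0.605c

Galilean: u_cl = 0.963 + 0.634 = 1.5970.
Relativistic: u_rel = (0.963 + 0.634) / (1 + 0.963·0.634) = 1.5970/1.6105 = 0.9916.
Δ = 1.5970 − 0.9916 = 0.6054.
(The classical prediction exceeds c; the relativistic result does not.)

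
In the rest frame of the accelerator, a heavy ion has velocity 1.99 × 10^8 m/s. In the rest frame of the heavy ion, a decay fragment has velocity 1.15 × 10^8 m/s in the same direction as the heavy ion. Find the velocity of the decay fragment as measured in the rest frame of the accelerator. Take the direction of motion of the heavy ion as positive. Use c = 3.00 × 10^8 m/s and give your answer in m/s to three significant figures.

2.50 × 10^8 m/s

In units of c (dividing by 3.00 × 10^8 m/s): v = 0.663, u' = 0.383.
u = (u' + v)/(1 + u'v/c²):
u = (0.383 + 0.663) / (1 + 0.383·0.663) = 1.0467/1.2543 = 0.8345
Converting back: u = 0.8345 × 3.00 × 10^8 m/s.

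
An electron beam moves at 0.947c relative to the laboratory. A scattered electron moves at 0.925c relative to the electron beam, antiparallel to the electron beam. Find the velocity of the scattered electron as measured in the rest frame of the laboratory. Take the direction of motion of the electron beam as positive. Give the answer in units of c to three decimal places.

With v = 0.947 and u' = -0.925 (in units of c),
u = (u' + v)/(1 + u'v/c²):
u = (-0.925 + 0.947) / (1 + (-0.925)·0.947) = 0.0220/0.1240 = 0.1774

+0.177c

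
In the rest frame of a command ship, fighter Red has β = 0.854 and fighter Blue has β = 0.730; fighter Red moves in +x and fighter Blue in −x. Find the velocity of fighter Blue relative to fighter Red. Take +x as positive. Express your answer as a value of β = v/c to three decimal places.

β = -0.976

β_A = 0.854, β_B = -0.730.
Transform to A's frame with the inverse velocity-addition law: u' = (u − v)/(1 − uv/c²), taking u = β_B and v = β_A.
u' = (-0.730 − 0.854) / (1 − (0.854)(-0.730)) = -1.5840/1.6234 = -0.9757.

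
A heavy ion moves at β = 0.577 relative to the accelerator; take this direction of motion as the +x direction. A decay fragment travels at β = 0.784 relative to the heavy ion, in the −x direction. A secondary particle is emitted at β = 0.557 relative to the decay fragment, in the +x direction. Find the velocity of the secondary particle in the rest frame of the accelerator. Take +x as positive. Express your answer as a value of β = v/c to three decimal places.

β = +0.227

Apply u = (u' + v)/(1 + u'v/c²) successively, working outward toward the accelerator.
Start: velocity of the heavy ion relative to the accelerator = 0.5770c.
Compose with the decay fragment (u' = -0.784 in the heavy ion frame): u_1 = (-0.784 + 0.577) / (1 + (-0.784)·0.577) = -0.2070/0.5476 = -0.3780.
Compose with the secondary particle (u' = 0.557 in the decay fragment frame): u_2 = (0.557 + (-0.378)) / (1 + 0.557·(-0.378)) = 0.1790/0.7895 = 0.2267.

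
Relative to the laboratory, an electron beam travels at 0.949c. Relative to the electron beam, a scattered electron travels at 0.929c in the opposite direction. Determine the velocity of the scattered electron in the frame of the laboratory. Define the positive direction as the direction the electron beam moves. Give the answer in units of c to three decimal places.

+0.169c

With v = 0.949 and u' = -0.929 (in units of c),
u = (u' + v)/(1 + u'v/c²):
u = (-0.929 + 0.949) / (1 + (-0.929)·0.949) = 0.0200/0.1184 = 0.1689
(Galilean addition would give +0.020c.)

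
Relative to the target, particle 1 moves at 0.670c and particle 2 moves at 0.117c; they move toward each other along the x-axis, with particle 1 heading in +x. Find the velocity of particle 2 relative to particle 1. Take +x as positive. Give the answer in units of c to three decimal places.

-0.730c

β_A = 0.670, β_B = -0.117.
Transform to A's frame with the inverse velocity-addition law: u' = (u − v)/(1 − uv/c²), taking u = β_B and v = β_A.
u' = (-0.117 − 0.670) / (1 − (0.670)(-0.117)) = -0.7870/1.0784 = -0.7298.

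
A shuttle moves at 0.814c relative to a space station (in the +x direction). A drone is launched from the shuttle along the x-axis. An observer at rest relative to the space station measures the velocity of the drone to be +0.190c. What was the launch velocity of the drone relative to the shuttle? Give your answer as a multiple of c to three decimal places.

Invert the composition law: u' = (u − v)/(1 − uv/c²).
u' = (0.190 − 0.814) / (1 − (0.190)(0.814)) = -0.6240/0.8453 = -0.7382.

-0.738c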